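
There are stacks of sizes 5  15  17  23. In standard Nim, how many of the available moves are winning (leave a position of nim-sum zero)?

1

Compute the nim-sum pairwise:
5 ^ 15 = 10
10 ^ 17 = 27
27 ^ 23 = 12
The overall nim-sum is X = 12. A stack of size p has a winning move iff p XOR X < p (reduce it to p XOR X).
  5: 5 XOR 12 = 9 ≥ 5 — no move.
  15: 15 XOR 12 = 3 < 15 — winning move (to 3).
  17: 17 XOR 12 = 29 ≥ 17 — no move.
  23: 23 XOR 12 = 27 ≥ 23 — no move.
That gives 1 winning move.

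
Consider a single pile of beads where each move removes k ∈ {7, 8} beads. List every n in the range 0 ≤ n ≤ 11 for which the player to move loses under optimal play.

0, 1, 2, 3, 4, 5, 6

Grundy values for subtraction set {7, 8}:
k:     0  1  2  3  4  5  6  7  8  9 10 11
g(k):  0  0  0  0  0  0  0  1  1  1  1  1
The P-positions (g = 0) in 0..11 are 0, 1, 2, 3, 4, 5, 6.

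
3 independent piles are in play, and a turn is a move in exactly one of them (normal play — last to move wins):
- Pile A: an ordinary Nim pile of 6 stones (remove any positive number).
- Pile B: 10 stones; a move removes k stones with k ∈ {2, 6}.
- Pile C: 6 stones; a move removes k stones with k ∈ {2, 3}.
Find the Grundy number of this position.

7

Pile A is a plain Nim pile of size 6, so its Grundy value is 6.
Build the Grundy sequence for pile B with g(k) = mex{g(k−s) : s ∈ {2, 6}, s ≤ k}:
g(0) = mex{} = 0
g(1) = mex{} = 0
g(2) = mex{0} = 1
g(3) = mex{0} = 1
g(4) = mex{1} = 0
g(5) = mex{1} = 0
g(6) = mex{0} = 1
g(7) = mex{0} = 1
g(8) = mex{1} = 0
g(9) = mex{1} = 0
g(10) = mex{0} = 1
So g(10) = 1.
Grundy values for pile C (subtraction set {2, 3}):
g(0) = mex{} = 0
g(1) = mex{} = 0
g(2) = mex{0} = 1
g(3) = mex{0} = 1
g(4) = mex{0,1} = 2
g(5) = mex{1} = 0
g(6) = mex{1,2} = 0
So g(6) = 0.
The value of a disjunctive sum is the nim-sum of the parts.
Combined value = 6 ⊕ 1 ⊕ 0 = 7.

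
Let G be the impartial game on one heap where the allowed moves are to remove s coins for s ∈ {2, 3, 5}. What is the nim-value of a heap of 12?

2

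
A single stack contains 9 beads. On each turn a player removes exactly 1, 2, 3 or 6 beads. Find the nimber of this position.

1

Build the Grundy sequence with g(k) = mex{g(k−s) : s ∈ {1, 2, 3, 6}, s ≤ k}:
k:     0  1  2  3  4  5  6  7  8  9
g(k):  0  1  2  3  0  1  2  3  0  1
So g(9) = 1.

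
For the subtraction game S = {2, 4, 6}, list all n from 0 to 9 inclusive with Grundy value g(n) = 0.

0, 1, 8, 9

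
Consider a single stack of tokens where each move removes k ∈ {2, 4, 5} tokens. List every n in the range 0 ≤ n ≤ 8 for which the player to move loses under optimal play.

0, 1, 7, 8

Grundy values for subtraction set {2, 4, 5}:
k:     0  1  2  3  4  5  6  7  8
g(k):  0  0  1  1  2  2  3  0  0
The P-positions (g = 0) in 0..8 are 0, 1, 7, 8.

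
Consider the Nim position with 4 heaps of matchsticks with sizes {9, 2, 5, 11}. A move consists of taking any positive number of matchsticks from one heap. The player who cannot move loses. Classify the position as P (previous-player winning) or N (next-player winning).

N-position

Write each in binary and XOR column by column:
  1001  (9)
  0010  (2)
  0101  (5)
  1011  (11)
  ----
  0101  (5)
The nim-sum is 5 ≠ 0, so this is an N-position: the player to move can win.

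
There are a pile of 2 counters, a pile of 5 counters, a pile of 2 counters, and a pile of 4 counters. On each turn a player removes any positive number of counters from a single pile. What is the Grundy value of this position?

1

Bitwise XOR of the heap sizes:
  010  (2)
  101  (5)
  010  (2)
  100  (4)
  ---
  001  (1)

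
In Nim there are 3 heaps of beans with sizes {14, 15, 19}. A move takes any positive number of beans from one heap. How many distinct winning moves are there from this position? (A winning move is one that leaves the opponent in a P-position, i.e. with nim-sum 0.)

1

Compute the nim-sum pairwise:
14 XOR 15 = 1
1 XOR 19 = 18
The overall nim-sum is X = 18. A heap of size p has a winning move iff p XOR X < p (reduce it to p XOR X).
  14: 14 XOR 18 = 28 ≥ 14 — no move.
  15: 15 XOR 18 = 29 ≥ 15 — no move.
  19: 19 XOR 18 = 1 < 19 — winning move (to 1).
That gives 1 winning move.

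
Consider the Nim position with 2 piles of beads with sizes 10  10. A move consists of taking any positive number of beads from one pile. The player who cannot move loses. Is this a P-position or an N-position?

P-position

Nim-sum: 10 ^ 10 = 0.
The nim-sum is 0, so this is a P-position: the player to move is in a losing position under optimal play.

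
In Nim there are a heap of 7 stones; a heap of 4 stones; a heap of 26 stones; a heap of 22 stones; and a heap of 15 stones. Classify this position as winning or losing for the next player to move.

Nim-sum: 7 XOR 4 XOR 26 XOR 22 XOR 15 = 0.
The nim-sum is 0, so this is a P-position: the player to move is in a losing position under optimal play.

Losing position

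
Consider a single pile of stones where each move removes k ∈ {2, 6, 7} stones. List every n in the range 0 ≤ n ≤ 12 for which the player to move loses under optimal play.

0, 1, 4, 5, 9

Compute g(0), g(1), … for moves {2, 6, 7}:
g(0) = mex{} = 0
g(1) = mex{} = 0
g(2) = mex{0} = 1
g(3) = mex{0} = 1
g(4) = mex{1} = 0
g(5) = mex{1} = 0
g(6) = mex{0} = 1
g(7) = mex{0} = 1
g(8) = mex{0,1} = 2
g(9) = mex{1} = 0
g(10) = mex{0,1,2} = 3
g(11) = mex{0} = 1
g(12) = mex{0,1,3} = 2
The P-positions (g = 0) in 0..12 are 0, 1, 4, 5, 9.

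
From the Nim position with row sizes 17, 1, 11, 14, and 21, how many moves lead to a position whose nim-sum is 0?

0

Write each in binary and XOR column by column:
  10001  (17)
  00001  (1)
  01011  (11)
  01110  (14)
  10101  (21)
  -----
  00000  (0)
The nim-sum is already 0, so every move leaves a nonzero nim-sum — there are no winning moves.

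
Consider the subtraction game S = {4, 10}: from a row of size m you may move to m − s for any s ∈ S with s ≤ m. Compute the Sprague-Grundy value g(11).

2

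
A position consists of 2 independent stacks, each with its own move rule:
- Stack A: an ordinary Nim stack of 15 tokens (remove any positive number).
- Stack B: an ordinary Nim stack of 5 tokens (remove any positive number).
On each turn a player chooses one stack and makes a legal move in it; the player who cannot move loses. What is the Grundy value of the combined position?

10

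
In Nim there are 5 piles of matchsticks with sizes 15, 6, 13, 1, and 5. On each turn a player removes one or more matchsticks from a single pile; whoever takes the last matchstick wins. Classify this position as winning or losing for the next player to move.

Write each in binary and XOR column by column:
  1111  (15)
  0110  (6)
  1101  (13)
  0001  (1)
  0101  (5)
  ----
  0000  (0)
The nim-sum is 0, so this is a P-position: the player to move is in a losing position under optimal play.

Losing position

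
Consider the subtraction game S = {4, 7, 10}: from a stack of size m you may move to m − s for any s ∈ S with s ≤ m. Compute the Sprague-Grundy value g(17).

0

Build the Grundy sequence with g(k) = mex{g(k−s) : s ∈ {4, 7, 10}, s ≤ k}:
k:     0  1  2  3  4  5  6  7  8  9 10 11 12 13 14 15 16 17
g(k):  0  0  0  0  1  1  1  1  2  2  2  2  3  3  0  0  0  0
So g(17) = 0.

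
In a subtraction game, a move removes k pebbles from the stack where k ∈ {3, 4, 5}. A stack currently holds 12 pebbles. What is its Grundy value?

Build the Grundy sequence with g(k) = mex{g(k−s) : s ∈ {3, 4, 5}, s ≤ k}:
g(0) = mex{} = 0
g(1) = mex{} = 0
g(2) = mex{} = 0
g(3) = mex{0} = 1
g(4) = mex{0} = 1
g(5) = mex{0} = 1
g(6) = mex{0,1} = 2
g(7) = mex{0,1} = 2
g(8) = mex{1} = 0
g(9) = mex{1,2} = 0
g(10) = mex{1,2} = 0
g(11) = mex{0,2} = 1
g(12) = mex{0,2} = 1
So g(12) = 1.

1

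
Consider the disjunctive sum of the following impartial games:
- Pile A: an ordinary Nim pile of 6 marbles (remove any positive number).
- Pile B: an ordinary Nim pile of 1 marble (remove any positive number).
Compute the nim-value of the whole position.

Pile A is a plain Nim pile of size 6, so its Grundy value is 6.
Pile B is a plain Nim pile of size 1, so its Grundy value is 1.
By the Sprague-Grundy theorem, the Grundy value of a sum of independent games is the XOR of the component values.
Combined value = 6 ⊕ 1 = 7.

7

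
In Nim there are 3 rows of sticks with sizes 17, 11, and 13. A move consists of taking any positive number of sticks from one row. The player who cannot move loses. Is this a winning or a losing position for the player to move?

Winning position

Compute the nim-sum pairwise:
17 ^ 11 = 26
26 ^ 13 = 23
The nim-sum is 23 ≠ 0, so this is an N-position: the player to move can win.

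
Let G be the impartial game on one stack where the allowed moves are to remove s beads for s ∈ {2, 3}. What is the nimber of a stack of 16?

0

Compute g(0), g(1), … for moves {2, 3}:
k:     0  1  2  3  4  5  6  7  8  9 10 11 12 13 14 15 16
g(k):  0  0  1  1  2  0  0  1  1  2  0  0  1  1  2  0  0
So g(16) = 0.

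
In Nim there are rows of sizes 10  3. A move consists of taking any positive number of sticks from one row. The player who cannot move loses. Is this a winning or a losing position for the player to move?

Winning position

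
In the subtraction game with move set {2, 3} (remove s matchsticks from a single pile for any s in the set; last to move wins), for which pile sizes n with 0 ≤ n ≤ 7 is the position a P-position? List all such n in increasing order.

0, 1, 5, 6

Build the Grundy sequence with g(k) = mex{g(k−s) : s ∈ {2, 3}, s ≤ k}:
g(0) = mex{} = 0
g(1) = mex{} = 0
g(2) = mex{0} = 1
g(3) = mex{0} = 1
g(4) = mex{0,1} = 2
g(5) = mex{1} = 0
g(6) = mex{1,2} = 0
g(7) = mex{0,2} = 1
The P-positions (g = 0) in 0..7 are 0, 1, 5, 6.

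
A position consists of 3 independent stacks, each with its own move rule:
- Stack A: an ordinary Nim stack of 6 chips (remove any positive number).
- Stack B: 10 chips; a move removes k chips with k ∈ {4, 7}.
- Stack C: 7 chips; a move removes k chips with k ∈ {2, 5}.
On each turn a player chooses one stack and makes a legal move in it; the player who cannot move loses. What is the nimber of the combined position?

4

Stack A is a plain Nim stack of size 6, so its Grundy value is 6.
Grundy values for stack B (subtraction set {4, 7}):
g(0) = mex{} = 0
g(1) = mex{} = 0
g(2) = mex{} = 0
g(3) = mex{} = 0
g(4) = mex{0} = 1
g(5) = mex{0} = 1
g(6) = mex{0} = 1
g(7) = mex{0} = 1
g(8) = mex{0,1} = 2
g(9) = mex{0,1} = 2
g(10) = mex{0,1} = 2
So g(10) = 2.
Build the Grundy sequence for stack C with g(k) = mex{g(k−s) : s ∈ {2, 5}, s ≤ k}:
g(0) = mex{} = 0
g(1) = mex{} = 0
g(2) = mex{0} = 1
g(3) = mex{0} = 1
g(4) = mex{1} = 0
g(5) = mex{0,1} = 2
g(6) = mex{0} = 1
g(7) = mex{1,2} = 0
So g(7) = 0.
The value of a disjunctive sum is the nim-sum of the parts.
Combined value = 6 XOR 2 XOR 0 = 4.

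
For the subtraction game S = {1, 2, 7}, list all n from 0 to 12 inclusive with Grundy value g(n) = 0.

0, 3, 6, 9, 12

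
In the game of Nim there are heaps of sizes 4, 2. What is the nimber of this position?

6

Nim-sum: 4 XOR 2 = 6.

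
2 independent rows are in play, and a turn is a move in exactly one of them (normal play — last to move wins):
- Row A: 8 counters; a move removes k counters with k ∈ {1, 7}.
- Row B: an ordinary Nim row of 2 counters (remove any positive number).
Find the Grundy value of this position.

Build the Grundy sequence for row A with g(k) = mex{g(k−s) : s ∈ {1, 7}, s ≤ k}:
g(0) = mex{} = 0
g(1) = mex{0} = 1
g(2) = mex{1} = 0
g(3) = mex{0} = 1
g(4) = mex{1} = 0
g(5) = mex{0} = 1
g(6) = mex{1} = 0
g(7) = mex{0} = 1
g(8) = mex{1} = 0
So g(8) = 0.
Row B is a plain Nim row of size 2, so its Grundy value is 2.
By the Sprague-Grundy theorem, the Grundy value of a sum of independent games is the XOR of the component values.
Combined value = 0 ⊕ 2 = 2.

2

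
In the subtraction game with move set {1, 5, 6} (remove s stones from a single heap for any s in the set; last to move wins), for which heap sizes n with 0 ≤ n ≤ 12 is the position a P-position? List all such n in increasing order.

0, 2, 4, 11

Build the Grundy sequence with g(k) = mex{g(k−s) : s ∈ {1, 5, 6}, s ≤ k}:
k:     0  1  2  3  4  5  6  7  8  9 10 11 12
g(k):  0  1  0  1  0  1  2  3  2  3  2  0  1
The P-positions (g = 0) in 0..12 are 0, 2, 4, 11.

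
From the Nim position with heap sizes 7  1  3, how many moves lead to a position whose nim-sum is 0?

Nim-sum: 7 XOR 1 XOR 3 = 5.
The overall nim-sum is X = 5. A heap of size p has a winning move iff p XOR X < p (reduce it to p XOR X).
  7: 7 XOR 5 = 2 < 7 — winning move (to 2).
  1: 1 XOR 5 = 4 ≥ 1 — no move.
  3: 3 XOR 5 = 6 ≥ 3 — no move.
That gives 1 winning move.

1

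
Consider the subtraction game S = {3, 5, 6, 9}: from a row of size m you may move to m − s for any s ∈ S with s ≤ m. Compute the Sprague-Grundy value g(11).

Compute g(0), g(1), … for moves {3, 5, 6, 9}:
g(0) = mex{} = 0
g(1) = mex{} = 0
g(2) = mex{} = 0
g(3) = mex{0} = 1
g(4) = mex{0} = 1
g(5) = mex{0} = 1
g(6) = mex{0,1} = 2
g(7) = mex{0,1} = 2
g(8) = mex{0,1} = 2
g(9) = mex{0,1,2} = 3
g(10) = mex{0,1,2} = 3
g(11) = mex{0,1,2} = 3
So g(11) = 3.

3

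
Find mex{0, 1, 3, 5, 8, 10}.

2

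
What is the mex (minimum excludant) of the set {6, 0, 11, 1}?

2

The values 0, 1 are all present; 2 is the first non-negative integer missing from the set.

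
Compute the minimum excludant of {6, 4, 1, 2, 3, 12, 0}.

The values 0, 1, 2, 3, 4 are all present; 5 is the first non-negative integer missing from the set.

5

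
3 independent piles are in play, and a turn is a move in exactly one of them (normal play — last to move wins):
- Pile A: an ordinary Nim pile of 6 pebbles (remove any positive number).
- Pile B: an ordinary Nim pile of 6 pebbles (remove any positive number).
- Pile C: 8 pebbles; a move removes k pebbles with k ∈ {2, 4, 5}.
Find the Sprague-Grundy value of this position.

0

Pile A is a plain Nim pile of size 6, so its Grundy value is 6.
Pile B is a plain Nim pile of size 6, so its Grundy value is 6.
Build the Grundy sequence for pile C with g(k) = mex{g(k−s) : s ∈ {2, 4, 5}, s ≤ k}:
k:     0  1  2  3  4  5  6  7  8
g(k):  0  0  1  1  2  2  3  0  0
So g(8) = 0.
By the Sprague-Grundy theorem, the Grundy value of a sum of independent games is the XOR of the component values.
Combined value = 6 XOR 6 XOR 0 = 0.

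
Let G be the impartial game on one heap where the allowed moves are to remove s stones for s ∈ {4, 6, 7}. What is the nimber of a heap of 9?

2

Grundy values for subtraction set {4, 6, 7}:
g(0) = mex{} = 0
g(1) = mex{} = 0
g(2) = mex{} = 0
g(3) = mex{} = 0
g(4) = mex{0} = 1
g(5) = mex{0} = 1
g(6) = mex{0} = 1
g(7) = mex{0} = 1
g(8) = mex{0,1} = 2
g(9) = mex{0,1} = 2
So g(9) = 2.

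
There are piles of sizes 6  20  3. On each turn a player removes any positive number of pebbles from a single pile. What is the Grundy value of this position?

17

Nim-sum: 6 ⊕ 20 ⊕ 3 = 17.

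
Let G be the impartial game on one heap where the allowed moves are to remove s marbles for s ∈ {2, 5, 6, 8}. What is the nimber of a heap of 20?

Compute g(0), g(1), … for moves {2, 5, 6, 8}:
k:     0  1  2  3  4  5  6  7  8  9 10 11 12 13 14 15 16 17 18 19 20
g(k):  0  0  1  1  0  2  1  3  2  2  3  0  2  1  0  0  1  1  0  2  1
So g(20) = 1.

1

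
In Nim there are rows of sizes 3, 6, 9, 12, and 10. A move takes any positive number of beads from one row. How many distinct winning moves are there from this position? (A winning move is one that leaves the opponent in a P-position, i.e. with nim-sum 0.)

3

Nim-sum: 3 ⊕ 6 ⊕ 9 ⊕ 12 ⊕ 10 = 10.
The overall nim-sum is X = 10. A row of size p has a winning move iff p XOR X < p (reduce it to p XOR X).
  3: 3 XOR 10 = 9 ≥ 3 — no move.
  6: 6 XOR 10 = 12 ≥ 6 — no move.
  9: 9 XOR 10 = 3 < 9 — winning move (to 3).
  12: 12 XOR 10 = 6 < 12 — winning move (to 6).
  10: 10 XOR 10 = 0 < 10 — winning move (to 0).
That gives 3 winning moves.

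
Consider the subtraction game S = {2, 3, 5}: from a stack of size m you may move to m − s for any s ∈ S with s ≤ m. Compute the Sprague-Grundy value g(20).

3

Build the Grundy sequence with g(k) = mex{g(k−s) : s ∈ {2, 3, 5}, s ≤ k}:
k:     0  1  2  3  4  5  6  7  8  9 10 11 12 13 14 15 16 17 18 19 20
g(k):  0  0  1  1  2  2  3  0  0  1  1  2  2  3  0  0  1  1  2  2  3
So g(20) = 3.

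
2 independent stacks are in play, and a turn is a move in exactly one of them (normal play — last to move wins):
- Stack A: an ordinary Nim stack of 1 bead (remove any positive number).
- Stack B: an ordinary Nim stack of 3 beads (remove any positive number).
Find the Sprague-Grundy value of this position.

2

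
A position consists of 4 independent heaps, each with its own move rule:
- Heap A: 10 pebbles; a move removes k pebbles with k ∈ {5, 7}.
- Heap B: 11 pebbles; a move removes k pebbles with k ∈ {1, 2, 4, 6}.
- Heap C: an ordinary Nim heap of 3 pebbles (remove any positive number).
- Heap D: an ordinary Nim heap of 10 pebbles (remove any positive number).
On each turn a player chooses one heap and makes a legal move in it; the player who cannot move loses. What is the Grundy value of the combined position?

Grundy values for heap A (subtraction set {5, 7}):
g(0) = mex{} = 0
g(1) = mex{} = 0
g(2) = mex{} = 0
g(3) = mex{} = 0
g(4) = mex{} = 0
g(5) = mex{0} = 1
g(6) = mex{0} = 1
g(7) = mex{0} = 1
g(8) = mex{0} = 1
g(9) = mex{0} = 1
g(10) = mex{0,1} = 2
So g(10) = 2.
Grundy values for heap B (subtraction set {1, 2, 4, 6}):
g(0) = mex{} = 0
g(1) = mex{0} = 1
g(2) = mex{0,1} = 2
g(3) = mex{1,2} = 0
g(4) = mex{0,2} = 1
g(5) = mex{0,1} = 2
g(6) = mex{0,1,2} = 3
g(7) = mex{0,1,2,3} = 4
g(8) = mex{1,2,3,4} = 0
g(9) = mex{0,2,4} = 1
g(10) = mex{0,1,3} = 2
g(11) = mex{1,2,4} = 0
So g(11) = 0.
Heap C is a plain Nim heap of size 3, so its Grundy value is 3.
Heap D is a plain Nim heap of size 10, so its Grundy value is 10.
The value of a disjunctive sum is the nim-sum of the parts.
Combined value = 2 XOR 0 XOR 3 XOR 10 = 11.

11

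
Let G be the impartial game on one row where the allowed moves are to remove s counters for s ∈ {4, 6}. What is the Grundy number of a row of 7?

Grundy values for subtraction set {4, 6}:
k:     0  1  2  3  4  5  6  7
g(k):  0  0  0  0  1  1  1  1
So g(7) = 1.

1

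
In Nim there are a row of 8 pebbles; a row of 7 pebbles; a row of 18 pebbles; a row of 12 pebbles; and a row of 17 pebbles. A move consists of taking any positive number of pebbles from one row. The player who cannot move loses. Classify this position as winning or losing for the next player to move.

Nim-sum: 8 ⊕ 7 ⊕ 18 ⊕ 12 ⊕ 17 = 0.
The nim-sum is 0, so this is a P-position: the player to move is in a losing position under optimal play.

Losing position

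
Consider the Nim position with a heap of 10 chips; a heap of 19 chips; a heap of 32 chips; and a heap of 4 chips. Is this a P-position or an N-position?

Compute the nim-sum pairwise:
10 ^ 19 = 25
25 ^ 32 = 57
57 ^ 4 = 61
The nim-sum is 61 ≠ 0, so this is an N-position: the player to move can win.

N-position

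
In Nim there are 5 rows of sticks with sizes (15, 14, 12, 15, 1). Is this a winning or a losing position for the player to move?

Winning position

Nim-sum: 15 XOR 14 XOR 12 XOR 15 XOR 1 = 3.
The nim-sum is 3 ≠ 0, so this is an N-position: the player to move can win.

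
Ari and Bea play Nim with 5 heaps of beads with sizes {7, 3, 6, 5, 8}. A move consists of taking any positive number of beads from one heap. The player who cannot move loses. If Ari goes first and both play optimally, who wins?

Compute the nim-sum pairwise:
7 ⊕ 3 = 4
4 ⊕ 6 = 2
2 ⊕ 5 = 7
7 ⊕ 8 = 15
The nim-sum is 15 ≠ 0, so this is an N-position: the player to move can win; Ari has a winning move.

Ari wins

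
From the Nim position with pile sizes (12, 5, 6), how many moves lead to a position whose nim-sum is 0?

1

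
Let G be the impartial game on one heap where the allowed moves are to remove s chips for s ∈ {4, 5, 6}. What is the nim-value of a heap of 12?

Grundy values for subtraction set {4, 5, 6}:
g(0) = mex{} = 0
g(1) = mex{} = 0
g(2) = mex{} = 0
g(3) = mex{} = 0
g(4) = mex{0} = 1
g(5) = mex{0} = 1
g(6) = mex{0} = 1
g(7) = mex{0} = 1
g(8) = mex{0,1} = 2
g(9) = mex{0,1} = 2
g(10) = mex{1} = 0
g(11) = mex{1} = 0
g(12) = mex{1,2} = 0
So g(12) = 0.

0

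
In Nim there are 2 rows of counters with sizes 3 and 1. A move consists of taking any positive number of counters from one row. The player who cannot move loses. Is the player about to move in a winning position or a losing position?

Nim-sum: 3 ⊕ 1 = 2.
The nim-sum is 2 ≠ 0, so this is an N-position: the player to move can win.

Winning position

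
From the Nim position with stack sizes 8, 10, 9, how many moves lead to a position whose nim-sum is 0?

Nim-sum: 8 ⊕ 10 ⊕ 9 = 11.
The overall nim-sum is X = 11. A stack of size p has a winning move iff p XOR X < p (reduce it to p XOR X).
  8: 8 XOR 11 = 3 < 8 — winning move (to 3).
  10: 10 XOR 11 = 1 < 10 — winning move (to 1).
  9: 9 XOR 11 = 2 < 9 — winning move (to 2).
That gives 3 winning moves.

3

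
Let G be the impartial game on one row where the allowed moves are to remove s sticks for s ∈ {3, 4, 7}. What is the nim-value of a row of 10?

Build the Grundy sequence with g(k) = mex{g(k−s) : s ∈ {3, 4, 7}, s ≤ k}:
g(0) = mex{} = 0
g(1) = mex{} = 0
g(2) = mex{} = 0
g(3) = mex{0} = 1
g(4) = mex{0} = 1
g(5) = mex{0} = 1
g(6) = mex{0,1} = 2
g(7) = mex{0,1} = 2
g(8) = mex{0,1} = 2
g(9) = mex{0,1,2} = 3
g(10) = mex{1,2} = 0
So g(10) = 0.

0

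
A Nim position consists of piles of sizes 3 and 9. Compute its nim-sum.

Nim-sum: 3 XOR 9 = 10.

10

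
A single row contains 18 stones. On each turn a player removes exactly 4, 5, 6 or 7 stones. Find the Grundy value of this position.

1

Grundy values for subtraction set {4, 5, 6, 7}:
k:     0  1  2  3  4  5  6  7  8  9 10 11 12 13 14 15 16 17 18
g(k):  0  0  0  0  1  1  1  1  2  2  2  0  0  0  0  1  1  1  1
So g(18) = 1.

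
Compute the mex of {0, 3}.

0 is in the set but 1 is not, so the mex is 1.

1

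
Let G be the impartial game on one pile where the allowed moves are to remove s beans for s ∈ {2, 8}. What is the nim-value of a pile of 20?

0

Build the Grundy sequence with g(k) = mex{g(k−s) : s ∈ {2, 8}, s ≤ k}:
k:     0  1  2  3  4  5  6  7  8  9 10 11 12 13 14 15 16 17 18 19 20
g(k):  0  0  1  1  0  0  1  1  2  2  0  0  1  1  0  0  1  1  2  2  0
So g(20) = 0.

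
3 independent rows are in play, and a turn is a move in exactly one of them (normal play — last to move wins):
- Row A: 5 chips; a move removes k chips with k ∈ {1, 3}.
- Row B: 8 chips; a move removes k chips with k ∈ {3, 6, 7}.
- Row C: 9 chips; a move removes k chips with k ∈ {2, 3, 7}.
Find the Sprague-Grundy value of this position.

For row A, compute g(0), g(1), … with moves {1, 3}:
k:     0  1  2  3  4  5
g(k):  0  1  0  1  0  1
So g(5) = 1.
Build the Grundy sequence for row B with g(k) = mex{g(k−s) : s ∈ {3, 6, 7}, s ≤ k}:
k:     0  1  2  3  4  5  6  7  8
g(k):  0  0  0  1  1  1  2  2  2
So g(8) = 2.
Build the Grundy sequence for row C with g(k) = mex{g(k−s) : s ∈ {2, 3, 7}, s ≤ k}:
g(0) = mex{} = 0
g(1) = mex{} = 0
g(2) = mex{0} = 1
g(3) = mex{0} = 1
g(4) = mex{0,1} = 2
g(5) = mex{1} = 0
g(6) = mex{1,2} = 0
g(7) = mex{0,2} = 1
g(8) = mex{0} = 1
g(9) = mex{0,1} = 2
So g(9) = 2.
By the Sprague-Grundy theorem, the Grundy value of a sum of independent games is the XOR of the component values.
Combined value = 1 XOR 2 XOR 2 = 1.

1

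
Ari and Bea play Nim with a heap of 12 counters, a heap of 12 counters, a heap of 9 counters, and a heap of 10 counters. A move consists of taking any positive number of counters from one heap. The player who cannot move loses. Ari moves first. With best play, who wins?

Nim-sum: 12 ^ 12 ^ 9 ^ 10 = 3.
The nim-sum is 3 ≠ 0, so this is an N-position: the player to move can win; Ari has a winning move.

Ari wins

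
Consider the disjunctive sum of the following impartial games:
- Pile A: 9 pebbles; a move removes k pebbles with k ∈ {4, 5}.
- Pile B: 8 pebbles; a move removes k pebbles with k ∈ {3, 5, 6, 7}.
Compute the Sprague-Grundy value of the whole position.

2

For pile A, compute g(0), g(1), … with moves {4, 5}:
g(0) = mex{} = 0
g(1) = mex{} = 0
g(2) = mex{} = 0
g(3) = mex{} = 0
g(4) = mex{0} = 1
g(5) = mex{0} = 1
g(6) = mex{0} = 1
g(7) = mex{0} = 1
g(8) = mex{0,1} = 2
g(9) = mex{1} = 0
So g(9) = 0.
For pile B, compute g(0), g(1), … with moves {3, 5, 6, 7}:
k:     0  1  2  3  4  5  6  7  8
g(k):  0  0  0  1  1  1  2  2  2
So g(8) = 2.
By the Sprague-Grundy theorem, the Grundy value of a sum of independent games is the XOR of the component values.
Combined value = 0 ⊕ 2 = 2.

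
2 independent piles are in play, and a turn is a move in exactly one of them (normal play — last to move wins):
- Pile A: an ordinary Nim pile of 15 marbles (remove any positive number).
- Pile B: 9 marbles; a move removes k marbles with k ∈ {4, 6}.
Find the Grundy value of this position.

13

Pile A is a plain Nim pile of size 15, so its Grundy value is 15.
Grundy values for pile B (subtraction set {4, 6}):
k:     0  1  2  3  4  5  6  7  8  9
g(k):  0  0  0  0  1  1  1  1  2  2
So g(9) = 2.
By the Sprague-Grundy theorem, the Grundy value of a sum of independent games is the XOR of the component values.
Combined value = 15 XOR 2 = 13.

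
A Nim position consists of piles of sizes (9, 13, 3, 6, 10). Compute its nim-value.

Nim-sum: 9 ^ 13 ^ 3 ^ 6 ^ 10 = 11.

11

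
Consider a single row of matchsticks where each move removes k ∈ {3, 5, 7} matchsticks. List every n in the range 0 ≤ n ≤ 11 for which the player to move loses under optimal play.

0, 1, 2, 10, 11

Build the Grundy sequence with g(k) = mex{g(k−s) : s ∈ {3, 5, 7}, s ≤ k}:
k:     0  1  2  3  4  5  6  7  8  9 10 11
g(k):  0  0  0  1  1  1  2  2  2  3  0  0
The P-positions (g = 0) in 0..11 are 0, 1, 2, 10, 11.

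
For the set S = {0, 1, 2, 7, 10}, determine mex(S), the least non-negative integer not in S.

3

The values 0, 1, 2 are all present; 3 is the first non-negative integer missing from the set.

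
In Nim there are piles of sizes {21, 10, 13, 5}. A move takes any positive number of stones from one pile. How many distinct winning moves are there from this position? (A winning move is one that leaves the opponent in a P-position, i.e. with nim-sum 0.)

1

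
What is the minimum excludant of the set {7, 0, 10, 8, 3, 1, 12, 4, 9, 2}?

5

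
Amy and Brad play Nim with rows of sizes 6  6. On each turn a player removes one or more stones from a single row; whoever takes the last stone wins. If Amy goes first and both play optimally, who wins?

Brad wins

Nim-sum: 6 XOR 6 = 0.
The nim-sum is 0, so this is a P-position: the player to move is in a losing position under optimal play; Amy is about to move from it and so loses — Brad wins.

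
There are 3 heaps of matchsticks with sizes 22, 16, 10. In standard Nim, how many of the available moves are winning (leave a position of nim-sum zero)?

Compute the nim-sum pairwise:
22 ⊕ 16 = 6
6 ⊕ 10 = 12
The overall nim-sum is X = 12. A heap of size p has a winning move iff p XOR X < p (reduce it to p XOR X).
  22: 22 XOR 12 = 26 ≥ 22 — no move.
  16: 16 XOR 12 = 28 ≥ 16 — no move.
  10: 10 XOR 12 = 6 < 10 — winning move (to 6).
That gives 1 winning move.

1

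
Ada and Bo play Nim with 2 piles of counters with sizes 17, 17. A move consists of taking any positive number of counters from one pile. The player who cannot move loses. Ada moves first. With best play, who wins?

Bo wins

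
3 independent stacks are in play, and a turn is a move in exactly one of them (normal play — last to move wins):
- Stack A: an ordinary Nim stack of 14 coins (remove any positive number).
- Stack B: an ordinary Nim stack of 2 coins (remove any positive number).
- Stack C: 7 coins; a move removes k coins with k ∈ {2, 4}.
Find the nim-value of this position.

Stack A is a plain Nim stack of size 14, so its Grundy value is 14.
Stack B is a plain Nim stack of size 2, so its Grundy value is 2.
For stack C, compute g(0), g(1), … with moves {2, 4}:
k:     0  1  2  3  4  5  6  7
g(k):  0  0  1  1  2  2  0  0
So g(7) = 0.
The value of a disjunctive sum is the nim-sum of the parts.
Combined value = 14 XOR 2 XOR 0 = 12.

12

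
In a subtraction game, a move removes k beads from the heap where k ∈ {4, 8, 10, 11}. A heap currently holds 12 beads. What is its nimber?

3

Build the Grundy sequence with g(k) = mex{g(k−s) : s ∈ {4, 8, 10, 11}, s ≤ k}:
k:     0  1  2  3  4  5  6  7  8  9 10 11 12
g(k):  0  0  0  0  1  1  1  1  2  2  2  2  3
So g(12) = 3.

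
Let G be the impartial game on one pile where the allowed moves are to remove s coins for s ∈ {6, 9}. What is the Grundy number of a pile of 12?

Grundy values for subtraction set {6, 9}:
k:     0  1  2  3  4  5  6  7  8  9 10 11 12
g(k):  0  0  0  0  0  0  1  1  1  1  1  1  2
So g(12) = 2.

2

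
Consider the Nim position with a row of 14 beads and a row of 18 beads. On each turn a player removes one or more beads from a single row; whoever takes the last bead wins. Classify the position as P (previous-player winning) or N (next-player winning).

Compute the nim-sum pairwise:
14 ⊕ 18 = 28
The nim-sum is 28 ≠ 0, so this is an N-position: the player to move can win.

N-position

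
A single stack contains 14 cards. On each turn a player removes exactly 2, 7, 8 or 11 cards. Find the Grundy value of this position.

0

Compute g(0), g(1), … for moves {2, 7, 8, 11}:
k:     0  1  2  3  4  5  6  7  8  9 10 11 12 13 14
g(k):  0  0  1  1  0  0  1  1  2  2  0  3  1  2  0
So g(14) = 0.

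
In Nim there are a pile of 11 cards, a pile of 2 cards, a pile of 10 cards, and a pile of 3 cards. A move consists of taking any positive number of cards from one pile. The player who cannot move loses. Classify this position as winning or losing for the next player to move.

Nim-sum: 11 XOR 2 XOR 10 XOR 3 = 0.
The nim-sum is 0, so this is a P-position: the player to move is in a losing position under optimal play.

Losing position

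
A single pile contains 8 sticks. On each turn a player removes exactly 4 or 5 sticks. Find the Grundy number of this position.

2

Compute g(0), g(1), … for moves {4, 5}:
g(0) = mex{} = 0
g(1) = mex{} = 0
g(2) = mex{} = 0
g(3) = mex{} = 0
g(4) = mex{0} = 1
g(5) = mex{0} = 1
g(6) = mex{0} = 1
g(7) = mex{0} = 1
g(8) = mex{0,1} = 2
So g(8) = 2.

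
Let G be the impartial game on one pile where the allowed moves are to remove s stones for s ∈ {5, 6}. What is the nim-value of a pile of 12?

Grundy values for subtraction set {5, 6}:
k:     0  1  2  3  4  5  6  7  8  9 10 11 12
g(k):  0  0  0  0  0  1  1  1  1  1  2  0  0
So g(12) = 0.

0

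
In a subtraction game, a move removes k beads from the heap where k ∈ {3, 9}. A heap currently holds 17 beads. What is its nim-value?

1

Build the Grundy sequence with g(k) = mex{g(k−s) : s ∈ {3, 9}, s ≤ k}:
k:     0  1  2  3  4  5  6  7  8  9 10 11 12 13 14 15 16 17
g(k):  0  0  0  1  1  1  0  0  0  1  1  1  0  0  0  1  1  1
So g(17) = 1.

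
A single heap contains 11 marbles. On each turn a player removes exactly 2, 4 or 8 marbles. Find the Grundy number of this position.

2

Grundy values for subtraction set {2, 4, 8}:
g(0) = mex{} = 0
g(1) = mex{} = 0
g(2) = mex{0} = 1
g(3) = mex{0} = 1
g(4) = mex{0,1} = 2
g(5) = mex{0,1} = 2
g(6) = mex{1,2} = 0
g(7) = mex{1,2} = 0
g(8) = mex{0,2} = 1
g(9) = mex{0,2} = 1
g(10) = mex{0,1} = 2
g(11) = mex{0,1} = 2
So g(11) = 2.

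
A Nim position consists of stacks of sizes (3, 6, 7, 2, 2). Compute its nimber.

Nim-sum: 3 ⊕ 6 ⊕ 7 ⊕ 2 ⊕ 2 = 2.

2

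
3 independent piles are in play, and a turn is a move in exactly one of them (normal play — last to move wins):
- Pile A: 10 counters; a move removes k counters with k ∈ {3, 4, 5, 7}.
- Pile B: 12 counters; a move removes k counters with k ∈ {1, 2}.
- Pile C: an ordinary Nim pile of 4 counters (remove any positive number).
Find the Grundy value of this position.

4

For pile A, compute g(0), g(1), … with moves {3, 4, 5, 7}:
g(0) = mex{} = 0
g(1) = mex{} = 0
g(2) = mex{} = 0
g(3) = mex{0} = 1
g(4) = mex{0} = 1
g(5) = mex{0} = 1
g(6) = mex{0,1} = 2
g(7) = mex{0,1} = 2
g(8) = mex{0,1} = 2
g(9) = mex{0,1,2} = 3
g(10) = mex{1,2} = 0
So g(10) = 0.
Grundy values for pile B (subtraction set {1, 2}):
k:     0  1  2  3  4  5  6  7  8  9 10 11 12
g(k):  0  1  2  0  1  2  0  1  2  0  1  2  0
So g(12) = 0.
Pile C is a plain Nim pile of size 4, so its Grundy value is 4.
By the Sprague-Grundy theorem, the Grundy value of a sum of independent games is the XOR of the component values.
Combined value = 0 ⊕ 0 ⊕ 4 = 4.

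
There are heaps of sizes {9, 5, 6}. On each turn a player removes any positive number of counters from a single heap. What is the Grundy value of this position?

10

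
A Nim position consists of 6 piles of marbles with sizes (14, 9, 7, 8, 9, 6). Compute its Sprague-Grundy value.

7

In binary:
  1110  (14)
  1001  (9)
  0111  (7)
  1000  (8)
  1001  (9)
  0110  (6)
  ----
  0111  (7)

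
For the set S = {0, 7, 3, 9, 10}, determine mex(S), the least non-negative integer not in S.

0 is in the set but 1 is not, so the mex is 1.

1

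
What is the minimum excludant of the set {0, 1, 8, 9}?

2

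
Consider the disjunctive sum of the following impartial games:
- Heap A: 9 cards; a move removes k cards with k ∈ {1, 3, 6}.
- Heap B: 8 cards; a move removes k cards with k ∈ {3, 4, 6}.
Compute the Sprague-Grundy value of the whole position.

2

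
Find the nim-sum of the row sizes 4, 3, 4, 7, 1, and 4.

1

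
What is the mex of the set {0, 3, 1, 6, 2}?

The values 0, 1, 2, 3 are all present; 4 is the first non-negative integer missing from the set.

4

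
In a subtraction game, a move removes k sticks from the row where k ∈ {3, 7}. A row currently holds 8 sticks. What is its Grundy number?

Grundy values for subtraction set {3, 7}:
k:     0  1  2  3  4  5  6  7  8
g(k):  0  0  0  1  1  1  0  2  2
So g(8) = 2.

2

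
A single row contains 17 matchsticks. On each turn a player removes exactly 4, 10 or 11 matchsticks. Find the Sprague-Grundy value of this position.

0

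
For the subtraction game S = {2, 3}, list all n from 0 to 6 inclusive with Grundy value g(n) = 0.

0, 1, 5, 6

Build the Grundy sequence with g(k) = mex{g(k−s) : s ∈ {2, 3}, s ≤ k}:
g(0) = mex{} = 0
g(1) = mex{} = 0
g(2) = mex{0} = 1
g(3) = mex{0} = 1
g(4) = mex{0,1} = 2
g(5) = mex{1} = 0
g(6) = mex{1,2} = 0
The P-positions (g = 0) in 0..6 are 0, 1, 5, 6.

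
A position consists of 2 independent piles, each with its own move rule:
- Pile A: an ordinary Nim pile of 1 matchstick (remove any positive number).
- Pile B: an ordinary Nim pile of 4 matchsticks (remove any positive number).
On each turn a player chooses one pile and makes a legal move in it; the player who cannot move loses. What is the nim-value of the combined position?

5

Pile A is a plain Nim pile of size 1, so its Grundy value is 1.
Pile B is a plain Nim pile of size 4, so its Grundy value is 4.
The value of a disjunctive sum is the nim-sum of the parts.
Combined value = 1 ⊕ 4 = 5.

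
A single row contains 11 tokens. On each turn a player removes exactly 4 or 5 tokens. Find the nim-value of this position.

Build the Grundy sequence with g(k) = mex{g(k−s) : s ∈ {4, 5}, s ≤ k}:
k:     0  1  2  3  4  5  6  7  8  9 10 11
g(k):  0  0  0  0  1  1  1  1  2  0  0  0
So g(11) = 0.

0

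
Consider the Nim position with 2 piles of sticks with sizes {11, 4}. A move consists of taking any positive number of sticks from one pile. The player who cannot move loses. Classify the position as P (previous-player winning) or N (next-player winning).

N-position

Nim-sum: 11 ^ 4 = 15.
The nim-sum is 15 ≠ 0, so this is an N-position: the player to move can win.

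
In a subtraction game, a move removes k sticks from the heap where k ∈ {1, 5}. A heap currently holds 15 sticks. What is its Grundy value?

1

Compute g(0), g(1), … for moves {1, 5}:
k:     0  1  2  3  4  5  6  7  8  9 10 11 12 13 14 15
g(k):  0  1  0  1  0  1  0  1  0  1  0  1  0  1  0  1
So g(15) = 1.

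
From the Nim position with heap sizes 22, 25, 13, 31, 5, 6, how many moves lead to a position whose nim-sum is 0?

3

Compute the nim-sum pairwise:
22 ^ 25 = 15
15 ^ 13 = 2
2 ^ 31 = 29
29 ^ 5 = 24
24 ^ 6 = 30
The overall nim-sum is X = 30. A heap of size p has a winning move iff p XOR X < p (reduce it to p XOR X).
  22: 22 XOR 30 = 8 < 22 — winning move (to 8).
  25: 25 XOR 30 = 7 < 25 — winning move (to 7).
  13: 13 XOR 30 = 19 ≥ 13 — no move.
  31: 31 XOR 30 = 1 < 31 — winning move (to 1).
  5: 5 XOR 30 = 27 ≥ 5 — no move.
  6: 6 XOR 30 = 24 ≥ 6 — no move.
That gives 3 winning moves.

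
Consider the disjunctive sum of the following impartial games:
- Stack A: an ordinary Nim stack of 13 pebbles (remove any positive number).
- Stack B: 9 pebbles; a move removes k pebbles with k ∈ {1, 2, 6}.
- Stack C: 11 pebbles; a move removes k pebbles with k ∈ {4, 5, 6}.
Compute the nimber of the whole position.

15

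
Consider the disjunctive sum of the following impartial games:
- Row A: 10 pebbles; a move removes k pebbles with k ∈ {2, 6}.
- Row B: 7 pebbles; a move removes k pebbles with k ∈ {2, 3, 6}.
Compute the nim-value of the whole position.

Grundy values for row A (subtraction set {2, 6}):
g(0) = mex{} = 0
g(1) = mex{} = 0
g(2) = mex{0} = 1
g(3) = mex{0} = 1
g(4) = mex{1} = 0
g(5) = mex{1} = 0
g(6) = mex{0} = 1
g(7) = mex{0} = 1
g(8) = mex{1} = 0
g(9) = mex{1} = 0
g(10) = mex{0} = 1
So g(10) = 1.
Build the Grundy sequence for row B with g(k) = mex{g(k−s) : s ∈ {2, 3, 6}, s ≤ k}:
k:     0  1  2  3  4  5  6  7
g(k):  0  0  1  1  2  0  3  1
So g(7) = 1.
The value of a disjunctive sum is the nim-sum of the parts.
Combined value = 1 XOR 1 = 0.

0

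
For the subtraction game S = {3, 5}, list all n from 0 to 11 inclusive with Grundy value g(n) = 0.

Build the Grundy sequence with g(k) = mex{g(k−s) : s ∈ {3, 5}, s ≤ k}:
g(0) = mex{} = 0
g(1) = mex{} = 0
g(2) = mex{} = 0
g(3) = mex{0} = 1
g(4) = mex{0} = 1
g(5) = mex{0} = 1
g(6) = mex{0,1} = 2
g(7) = mex{0,1} = 2
g(8) = mex{1} = 0
g(9) = mex{1,2} = 0
g(10) = mex{1,2} = 0
g(11) = mex{0,2} = 1
The P-positions (g = 0) in 0..11 are 0, 1, 2, 8, 9, 10.

0, 1, 2, 8, 9, 10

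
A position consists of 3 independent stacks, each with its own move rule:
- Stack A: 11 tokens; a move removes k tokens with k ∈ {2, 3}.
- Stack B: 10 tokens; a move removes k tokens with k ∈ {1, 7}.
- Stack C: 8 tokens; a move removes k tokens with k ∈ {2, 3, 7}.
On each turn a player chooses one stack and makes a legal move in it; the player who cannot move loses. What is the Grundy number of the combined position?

Grundy values for stack A (subtraction set {2, 3}):
k:     0  1  2  3  4  5  6  7  8  9 10 11
g(k):  0  0  1  1  2  0  0  1  1  2  0  0
So g(11) = 0.
Build the Grundy sequence for stack B with g(k) = mex{g(k−s) : s ∈ {1, 7}, s ≤ k}:
k:     0  1  2  3  4  5  6  7  8  9 10
g(k):  0  1  0  1  0  1  0  1  0  1  0
So g(10) = 0.
Grundy values for stack C (subtraction set {2, 3, 7}):
g(0) = mex{} = 0
g(1) = mex{} = 0
g(2) = mex{0} = 1
g(3) = mex{0} = 1
g(4) = mex{0,1} = 2
g(5) = mex{1} = 0
g(6) = mex{1,2} = 0
g(7) = mex{0,2} = 1
g(8) = mex{0} = 1
So g(8) = 1.
By the Sprague-Grundy theorem, the Grundy value of a sum of independent games is the XOR of the component values.
Combined value = 0 ⊕ 0 ⊕ 1 = 1.

1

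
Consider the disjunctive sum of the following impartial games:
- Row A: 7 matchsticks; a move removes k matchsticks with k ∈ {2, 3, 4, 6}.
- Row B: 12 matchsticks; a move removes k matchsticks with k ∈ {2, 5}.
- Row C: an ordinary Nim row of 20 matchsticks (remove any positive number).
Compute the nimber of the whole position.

21

For row A, compute g(0), g(1), … with moves {2, 3, 4, 6}:
g(0) = mex{} = 0
g(1) = mex{} = 0
g(2) = mex{0} = 1
g(3) = mex{0} = 1
g(4) = mex{0,1} = 2
g(5) = mex{0,1} = 2
g(6) = mex{0,1,2} = 3
g(7) = mex{0,1,2} = 3
So g(7) = 3.
Grundy values for row B (subtraction set {2, 5}):
k:     0  1  2  3  4  5  6  7  8  9 10 11 12
g(k):  0  0  1  1  0  2  1  0  0  1  1  0  2
So g(12) = 2.
Row C is a plain Nim row of size 20, so its Grundy value is 20.
By the Sprague-Grundy theorem, the Grundy value of a sum of independent games is the XOR of the component values.
Combined value = 3 ⊕ 2 ⊕ 20 = 21.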